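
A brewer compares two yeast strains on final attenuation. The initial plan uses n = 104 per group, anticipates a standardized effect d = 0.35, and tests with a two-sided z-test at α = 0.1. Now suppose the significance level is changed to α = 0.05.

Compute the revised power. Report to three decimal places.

Power ≈ 0.714

δ = d·√(n/2) = 0.35 × √(104/2) = 2.5239 (unchanged). New critical value: z_{0.025} = 1.960.
Revised power = Φ(δ − 1.960) + Φ(−δ − 1.960) = Φ(0.564) + Φ(-4.484) = 0.7136 + 0.0000 = 0.7136.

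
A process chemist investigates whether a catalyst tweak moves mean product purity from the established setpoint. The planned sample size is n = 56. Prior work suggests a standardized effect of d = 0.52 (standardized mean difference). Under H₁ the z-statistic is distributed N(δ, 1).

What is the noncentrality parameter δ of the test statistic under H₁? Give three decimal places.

The noncentrality parameter scales effect size by the design's sample-size factor: δ = d·√n = 0.52 × √56 = 3.8913

δ ≈ 3.891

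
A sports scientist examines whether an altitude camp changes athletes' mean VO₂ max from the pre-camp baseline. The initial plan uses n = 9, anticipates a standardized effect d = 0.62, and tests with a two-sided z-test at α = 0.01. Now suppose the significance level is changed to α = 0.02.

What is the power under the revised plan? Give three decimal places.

δ = d·√n = 0.62 × √9 = 1.8600 (unchanged). New critical value: z_{0.01} = 2.326.
Revised power = Φ(δ − 2.326) + Φ(−δ − 2.326) = Φ(-0.466) + Φ(-4.186) = 0.3205 + 0.0000 = 0.3205.

Power ≈ 0.320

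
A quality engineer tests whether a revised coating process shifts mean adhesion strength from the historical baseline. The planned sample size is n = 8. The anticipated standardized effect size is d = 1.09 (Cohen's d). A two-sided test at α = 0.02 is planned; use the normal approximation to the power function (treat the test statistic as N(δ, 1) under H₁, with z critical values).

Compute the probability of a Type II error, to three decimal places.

β ≈ 0.225

Noncentrality parameter: δ = d·√n = 1.09 × √8 = 3.0830
Two-sided α = 0.02 → critical value z_{0.01} = 2.326.
Power = Φ(δ − 2.326) + Φ(−δ − 2.326) = Φ(0.757) + Φ(-5.409) = 0.7754 + 0.0000 = 0.7754.
Type II error: β = 1 − power = 1 − 0.7754 = 0.2246.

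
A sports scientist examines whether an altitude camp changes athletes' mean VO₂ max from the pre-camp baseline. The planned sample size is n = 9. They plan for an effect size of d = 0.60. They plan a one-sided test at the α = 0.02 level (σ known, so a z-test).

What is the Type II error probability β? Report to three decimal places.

β ≈ 0.600

Noncentrality parameter: δ = d·√n = 0.60 × √9 = 1.8000
Critical value for a one-sided test at α = 0.02: z_α = 2.054.
Power = P(Z > 2.054 − δ) = Φ(-0.254) = 0.3998.
Type II error: β = 1 − power = 1 − 0.3998 = 0.6002.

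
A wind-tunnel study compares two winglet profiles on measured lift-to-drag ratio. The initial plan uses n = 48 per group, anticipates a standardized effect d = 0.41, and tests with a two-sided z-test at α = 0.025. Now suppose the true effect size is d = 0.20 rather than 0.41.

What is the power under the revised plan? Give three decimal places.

With d = 0.20: δ = d·√(n/2) = 0.20 × √(48/2) = 0.9798. Critical value z_{0.0125} = 2.241.
Revised power = Φ(δ − 2.241) + Φ(−δ − 2.241) = Φ(-1.262) + Φ(-3.221) = 0.1035 + 0.0006 = 0.1042.

Power ≈ 0.104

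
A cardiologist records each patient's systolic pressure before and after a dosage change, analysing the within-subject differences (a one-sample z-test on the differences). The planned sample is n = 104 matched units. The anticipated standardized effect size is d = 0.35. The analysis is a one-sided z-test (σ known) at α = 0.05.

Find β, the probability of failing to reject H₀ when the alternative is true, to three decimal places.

β ≈ 0.027

Noncentrality parameter: δ = d·√n = 0.35 × √104 = 3.5693
Critical value for a one-sided test at α = 0.05: z_α = 1.645.
Power = Φ(δ − 1.645) = Φ(1.924) = 0.9729.
Type II error: β = 1 − power = 1 − 0.9729 = 0.0271.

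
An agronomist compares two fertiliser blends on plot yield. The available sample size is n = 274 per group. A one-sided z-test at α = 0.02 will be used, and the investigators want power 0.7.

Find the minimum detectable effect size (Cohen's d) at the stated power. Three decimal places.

Required noncentrality: δ = z_{0.02} + z_{0.30} = 2.054 + 0.524 = 2.578.
δ = d·√(n/2) ⇒ d = δ/√(n/2) = 2.578/√(274/2) = 0.2203.

d ≈ 0.220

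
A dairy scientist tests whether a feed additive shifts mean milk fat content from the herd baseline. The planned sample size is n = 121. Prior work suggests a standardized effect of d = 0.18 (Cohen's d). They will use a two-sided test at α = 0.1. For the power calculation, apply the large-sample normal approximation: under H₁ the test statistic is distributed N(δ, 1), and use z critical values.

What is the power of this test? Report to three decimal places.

Power ≈ 0.631

Noncentrality parameter: δ = d·√n = 0.18 × √121 = 1.9800
Two-sided α = 0.1 → critical value z_{0.05} = 1.645.
Power = Φ(δ − 1.645) + Φ(−δ − 1.645) = Φ(0.335) + Φ(-3.625) = 0.6312 + 0.0001 = 0.6314.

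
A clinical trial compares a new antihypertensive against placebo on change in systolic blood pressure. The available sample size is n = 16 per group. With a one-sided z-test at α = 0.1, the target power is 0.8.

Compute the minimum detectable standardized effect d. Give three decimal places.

d ≈ 0.751

Required noncentrality: δ = z_{0.1} + z_{0.20} = 1.282 + 0.842 = 2.123.
δ = d·√(n/2) ⇒ d = δ/√(n/2) = 2.123/√(16/2) = 0.7507.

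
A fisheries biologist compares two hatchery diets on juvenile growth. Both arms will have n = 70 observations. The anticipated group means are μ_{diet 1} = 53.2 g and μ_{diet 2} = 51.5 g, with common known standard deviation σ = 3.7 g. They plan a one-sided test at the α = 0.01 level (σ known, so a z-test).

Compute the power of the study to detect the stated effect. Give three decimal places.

Standardized effect: d = |μ_{diet 1} − μ_{diet 2}| / σ = |53.2 − 51.5| / 3.7 = 0.4595
Noncentrality parameter: δ = d·√(n/2) = 0.4595 × √(70/2) = 2.7182
One-sided α = 0.01 → critical value z_{0.01} = 2.326.
Power = P(Z > 2.326 − δ) = Φ(0.392) = 0.6524.

Power ≈ 0.652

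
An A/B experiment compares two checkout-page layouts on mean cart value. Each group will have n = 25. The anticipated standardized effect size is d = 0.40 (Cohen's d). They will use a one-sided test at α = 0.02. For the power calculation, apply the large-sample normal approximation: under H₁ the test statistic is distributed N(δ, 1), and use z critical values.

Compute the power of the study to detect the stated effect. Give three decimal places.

Power ≈ 0.261

Noncentrality parameter: δ = d·√(n/2) = 0.40 × √(25/2) = 1.4142
Critical value for a one-sided test at α = 0.02: z_α = 2.054.
Power = P(Z > 2.054 − δ) = Φ(-0.640) = 0.2612.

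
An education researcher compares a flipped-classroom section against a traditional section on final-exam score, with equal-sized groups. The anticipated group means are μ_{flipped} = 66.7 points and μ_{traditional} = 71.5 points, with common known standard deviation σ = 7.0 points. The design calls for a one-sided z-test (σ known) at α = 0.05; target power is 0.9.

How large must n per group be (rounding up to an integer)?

Standardized effect: d = |μ_{flipped} − μ_{traditional}| / σ = |66.7 − 71.5| / 7.0 = 0.6857
Set Φ(δ − 1.645) = 0.9; then δ − 1.645 = Φ⁻¹(0.9) = 1.282, giving δ = 2.926.
δ = d·√(n/2) ⇒ n = 2(δ/d)² = 2 × (2.926 / 0.6857)² = 36.43.
Round up to the next whole unit.

n = 37 per group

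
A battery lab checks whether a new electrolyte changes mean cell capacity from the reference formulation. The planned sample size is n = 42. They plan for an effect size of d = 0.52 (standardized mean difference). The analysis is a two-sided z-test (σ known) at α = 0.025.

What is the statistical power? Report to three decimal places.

Power ≈ 0.870

Noncentrality parameter: δ = d·√n = 0.52 × √42 = 3.3700
Critical value for a two-sided test at α = 0.025: z_{α/2} = 2.241.
Power = Φ(δ − 2.241) + Φ(−δ − 2.241) = Φ(1.129) + Φ(-5.611) = 0.8705 + 0.0000 = 0.8705.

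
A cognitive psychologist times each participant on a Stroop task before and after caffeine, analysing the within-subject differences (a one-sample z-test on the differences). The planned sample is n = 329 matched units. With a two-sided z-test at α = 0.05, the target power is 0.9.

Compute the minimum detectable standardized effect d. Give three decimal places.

Need Φ(δ − 1.960) = 0.9, so δ = 1.960 + 1.282 = 3.242.
(The second rejection-region term Φ(−δ − z_{α/2}) is negligible and dropped.)
δ = d·√n ⇒ d = δ/√n = 3.242/√329 = 0.1787.

d ≈ 0.179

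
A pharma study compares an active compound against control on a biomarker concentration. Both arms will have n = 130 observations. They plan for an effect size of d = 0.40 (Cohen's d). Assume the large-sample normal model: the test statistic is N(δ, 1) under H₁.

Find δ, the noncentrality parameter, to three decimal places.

δ = d·√(n/2) = 0.40 × √(130/2) = 3.2249

δ ≈ 3.225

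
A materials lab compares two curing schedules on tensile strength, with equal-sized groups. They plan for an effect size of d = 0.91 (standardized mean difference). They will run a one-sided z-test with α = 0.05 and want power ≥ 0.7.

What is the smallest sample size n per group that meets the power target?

n = 12 per group

For power 0.7 need Φ(δ − z_{0.05}) = 0.7, so δ = z_{0.05} + z_{0.30} = 1.645 + 0.524 = 2.169.
δ = d·√(n/2) ⇒ n = 2(δ/d)² = 2 × (2.169 / 0.91)² = 11.36.
Rounding up, n = 12 per group.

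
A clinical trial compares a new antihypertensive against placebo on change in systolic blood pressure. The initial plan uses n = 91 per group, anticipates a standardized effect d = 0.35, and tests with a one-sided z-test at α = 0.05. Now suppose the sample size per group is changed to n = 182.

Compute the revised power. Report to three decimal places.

With n = 182 per group: δ = d·√(n/2) = 0.35 × √(182/2) = 3.3388. Critical value z_{0.05} = 1.645.
Revised power = Φ(δ − 1.645) = Φ(1.694) = 0.9549.

Power ≈ 0.955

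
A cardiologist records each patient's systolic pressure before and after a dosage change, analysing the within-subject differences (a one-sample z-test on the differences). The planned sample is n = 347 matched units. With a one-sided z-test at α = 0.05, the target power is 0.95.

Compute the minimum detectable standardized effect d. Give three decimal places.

d ≈ 0.177

Required noncentrality: δ = z_{0.05} + z_{0.05} = 1.645 + 1.645 = 3.290.
δ = d·√n ⇒ d = δ/√n = 3.290/√347 = 0.1766.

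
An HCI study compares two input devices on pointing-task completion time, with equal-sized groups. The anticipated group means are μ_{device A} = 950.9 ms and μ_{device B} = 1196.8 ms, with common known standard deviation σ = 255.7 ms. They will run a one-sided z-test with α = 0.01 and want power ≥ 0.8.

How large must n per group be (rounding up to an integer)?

Standardized effect: d = |μ_{device A} − μ_{device B}| / σ = |950.9 − 1196.8| / 255.7 = 0.9617
Set Φ(δ − 2.326) = 0.8; then δ − 2.326 = Φ⁻¹(0.8) = 0.842, giving δ = 3.168.
δ = d·√(n/2) ⇒ n = 2(δ/d)² = 2 × (3.168 / 0.9617)² = 21.70.
Rounding up, n = 22 per group.

n = 22 per group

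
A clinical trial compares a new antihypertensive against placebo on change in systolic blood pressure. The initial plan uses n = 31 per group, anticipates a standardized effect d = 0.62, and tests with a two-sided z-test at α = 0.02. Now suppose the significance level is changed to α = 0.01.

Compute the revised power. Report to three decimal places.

Power ≈ 0.446

δ = d·√(n/2) = 0.62 × √(31/2) = 2.4409 (unchanged). New critical value: z_{0.005} = 2.576.
Revised power = Φ(δ − 2.576) + Φ(−δ − 2.576) = Φ(-0.135) + Φ(-5.017) = 0.4464 + 0.0000 = 0.4464.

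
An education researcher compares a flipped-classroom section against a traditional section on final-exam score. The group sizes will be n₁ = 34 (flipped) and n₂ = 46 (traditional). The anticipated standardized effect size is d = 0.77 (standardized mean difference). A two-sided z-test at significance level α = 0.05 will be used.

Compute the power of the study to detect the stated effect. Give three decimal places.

Power ≈ 0.926

Noncentrality parameter: δ = d / √(1/n₁ + 1/n₂) = 0.77 / √(1/34 + 1/46) = 3.4046
Critical value for a two-sided test at α = 0.05: z_{α/2} = 1.960.
Power = Φ(δ − 1.960) + Φ(−δ − 1.960) = Φ(1.445) + Φ(-5.365) = 0.9257 + 0.0000 = 0.9257.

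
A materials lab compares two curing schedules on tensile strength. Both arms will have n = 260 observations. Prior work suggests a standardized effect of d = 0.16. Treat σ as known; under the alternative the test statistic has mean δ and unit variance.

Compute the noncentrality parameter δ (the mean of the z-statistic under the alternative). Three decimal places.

δ ≈ 1.824

δ = d·√(n/2) = 0.16 × √(260/2) = 1.8243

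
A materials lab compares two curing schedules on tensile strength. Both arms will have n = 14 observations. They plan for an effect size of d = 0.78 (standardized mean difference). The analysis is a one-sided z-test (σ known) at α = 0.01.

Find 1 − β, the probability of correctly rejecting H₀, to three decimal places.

Noncentrality parameter: δ = d·√(n/2) = 0.78 × √(14/2) = 2.0637
One-sided α = 0.01 → critical value z_{0.01} = 2.326.
Power = P(Z > 2.326 − δ) = Φ(-0.263) = 0.3964.

Power ≈ 0.396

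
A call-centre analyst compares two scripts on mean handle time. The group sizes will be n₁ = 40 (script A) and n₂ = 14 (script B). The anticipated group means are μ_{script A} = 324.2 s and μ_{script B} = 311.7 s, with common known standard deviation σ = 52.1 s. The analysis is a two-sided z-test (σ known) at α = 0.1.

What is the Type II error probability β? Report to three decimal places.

β ≈ 0.801

Standardized effect: d = |μ_{script A} − μ_{script B}| / σ = |324.2 − 311.7| / 52.1 = 0.2399
Noncentrality parameter: δ = d / √(1/n₁ + 1/n₂) = 0.2399 / √(1/40 + 1/14) = 0.7726
Two-sided α = 0.1 → critical value z_{0.05} = 1.645.
Power = Φ(δ − 1.645) + Φ(−δ − 1.645) = Φ(-0.872) + Φ(-2.417) = 0.1915 + 0.0078 = 0.1994.
Type II error: β = 1 − power = 1 − 0.1994 = 0.8006.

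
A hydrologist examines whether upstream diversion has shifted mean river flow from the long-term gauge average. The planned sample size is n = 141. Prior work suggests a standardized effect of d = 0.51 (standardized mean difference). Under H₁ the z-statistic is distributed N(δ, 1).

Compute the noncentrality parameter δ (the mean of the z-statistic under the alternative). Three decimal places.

δ ≈ 6.056

The noncentrality parameter scales effect size by the design's sample-size factor: δ = d·√n = 0.51 × √141 = 6.0559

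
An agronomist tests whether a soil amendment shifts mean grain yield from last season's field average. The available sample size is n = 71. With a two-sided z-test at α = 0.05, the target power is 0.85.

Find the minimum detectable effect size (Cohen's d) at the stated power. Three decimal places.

d ≈ 0.356

Need Φ(δ − 1.960) = 0.85, so δ = 1.960 + 1.036 = 2.996.
(Lower-tail contribution to power is negligible for δ > 0.)
δ = d·√n ⇒ d = δ/√n = 2.996/√71 = 0.3556.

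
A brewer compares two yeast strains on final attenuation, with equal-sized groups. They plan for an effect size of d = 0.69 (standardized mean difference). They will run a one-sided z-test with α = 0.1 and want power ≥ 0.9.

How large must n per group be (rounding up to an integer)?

For power 0.9 need Φ(δ − z_{0.1}) = 0.9, so δ = z_{0.1} + z_{0.10} = 1.282 + 1.282 = 2.563.
δ = d·√(n/2) ⇒ n = 2(δ/d)² = 2 × (2.563 / 0.69)² = 27.60.
Rounding up, n = 28 per group.

n = 28 per group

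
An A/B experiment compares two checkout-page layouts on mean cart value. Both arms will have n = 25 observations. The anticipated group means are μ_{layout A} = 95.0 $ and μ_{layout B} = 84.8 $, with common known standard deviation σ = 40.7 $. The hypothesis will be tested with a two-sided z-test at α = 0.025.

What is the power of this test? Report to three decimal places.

Standardized effect: d = |μ_{layout A} − μ_{layout B}| / σ = |95.0 − 84.8| / 40.7 = 0.2506
Noncentrality parameter: λ = d·√(n/2) = 0.2506 × √(25/2) = 0.8861
Two-sided α = 0.025 → critical value z_{0.0125} = 2.241.
Power = Φ(λ − 2.241) + Φ(−λ − 2.241) = Φ(-1.355) + Φ(-3.127) = 0.0877 + 0.0009 = 0.0885.

Power ≈ 0.089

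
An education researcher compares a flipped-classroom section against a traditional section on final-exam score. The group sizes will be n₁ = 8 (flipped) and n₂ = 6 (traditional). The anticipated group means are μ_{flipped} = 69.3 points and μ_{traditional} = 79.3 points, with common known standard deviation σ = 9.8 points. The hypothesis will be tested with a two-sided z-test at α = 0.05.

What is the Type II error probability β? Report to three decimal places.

β ≈ 0.528

Standardized effect: d = |μ_{flipped} − μ_{traditional}| / σ = |69.3 − 79.3| / 9.8 = 1.0204
Noncentrality parameter: δ = d / √(1/n₁ + 1/n₂) = 1.0204 / √(1/8 + 1/6) = 1.8894
Critical value for a two-sided test at α = 0.05: z_{α/2} = 1.960.
Power = Φ(δ − 1.960) + Φ(−δ − 1.960) = Φ(-0.071) + Φ(-3.849) = 0.4719 + 0.0001 = 0.4719.
Type II error: β = 1 − power = 1 − 0.4719 = 0.5281.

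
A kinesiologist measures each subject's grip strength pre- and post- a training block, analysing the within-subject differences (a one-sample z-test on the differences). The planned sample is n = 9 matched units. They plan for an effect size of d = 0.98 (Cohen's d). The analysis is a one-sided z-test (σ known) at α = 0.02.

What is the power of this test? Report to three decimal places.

Power ≈ 0.812

Noncentrality parameter: λ = d·√n = 0.98 × √9 = 2.9400
One-sided α = 0.02 → critical value z_{0.02} = 2.054.
Power = P(Z > 2.054 − λ) = Φ(0.886) = 0.8123.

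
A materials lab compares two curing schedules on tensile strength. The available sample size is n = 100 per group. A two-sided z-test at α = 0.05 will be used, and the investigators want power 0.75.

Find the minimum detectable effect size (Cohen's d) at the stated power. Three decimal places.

Required noncentrality: δ = z_{0.025} + z_{0.25} = 1.960 + 0.674 = 2.634.
(Lower-tail contribution to power is negligible for δ > 0.)
δ = d·√(n/2) ⇒ d = δ/√(n/2) = 2.634/√(100/2) = 0.3726.

d ≈ 0.373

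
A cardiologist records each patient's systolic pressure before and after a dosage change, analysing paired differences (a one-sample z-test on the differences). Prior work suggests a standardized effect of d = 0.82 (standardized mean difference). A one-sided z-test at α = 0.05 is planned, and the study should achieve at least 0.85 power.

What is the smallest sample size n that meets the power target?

n = 11

For power 0.85 need Φ(δ − z_{0.05}) = 0.85, so δ = z_{0.05} + z_{0.15} = 1.645 + 1.036 = 2.681.
δ = d·√n ⇒ n = (δ/d)² = (2.681 / 0.82)² = 10.69.
Round up to the next whole unit.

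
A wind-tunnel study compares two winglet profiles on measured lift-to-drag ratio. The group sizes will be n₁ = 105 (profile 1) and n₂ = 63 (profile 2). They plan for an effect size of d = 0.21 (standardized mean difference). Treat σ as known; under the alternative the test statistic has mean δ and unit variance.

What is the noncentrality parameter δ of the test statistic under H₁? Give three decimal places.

The noncentrality parameter scales effect size by the design's sample-size factor: δ = d / √(1/n₁ + 1/n₂) = 0.21 / √(1/105 + 1/63) = 1.3177

δ ≈ 1.318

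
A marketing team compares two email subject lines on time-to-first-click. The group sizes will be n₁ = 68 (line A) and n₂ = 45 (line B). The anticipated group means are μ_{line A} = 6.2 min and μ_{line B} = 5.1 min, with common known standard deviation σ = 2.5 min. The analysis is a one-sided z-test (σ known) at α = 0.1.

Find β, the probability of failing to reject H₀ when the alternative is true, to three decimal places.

Standardized effect: d = |μ_{line A} − μ_{line B}| / σ = |6.2 − 5.1| / 2.5 = 0.4400
Noncentrality parameter: δ = d / √(1/n₁ + 1/n₂) = 0.4400 / √(1/68 + 1/45) = 2.2897
Critical value for a one-sided test at α = 0.1: z_α = 1.282.
Power = Φ(δ − 1.282) = Φ(1.008) = 0.8433.
Type II error: β = 1 − power = 1 − 0.8433 = 0.1567.

β ≈ 0.157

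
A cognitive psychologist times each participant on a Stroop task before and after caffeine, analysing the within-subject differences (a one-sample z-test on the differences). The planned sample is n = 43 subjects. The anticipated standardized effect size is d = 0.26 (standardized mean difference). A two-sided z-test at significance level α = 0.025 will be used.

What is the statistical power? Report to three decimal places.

Power ≈ 0.296

Noncentrality parameter: δ = d·√n = 0.26 × √43 = 1.7049
Two-sided α = 0.025 → critical value z_{0.0125} = 2.241.
Power = Φ(δ − 2.241) + Φ(−δ − 2.241) = Φ(-0.536) + Φ(-3.946) = 0.2958 + 0.0000 = 0.2959.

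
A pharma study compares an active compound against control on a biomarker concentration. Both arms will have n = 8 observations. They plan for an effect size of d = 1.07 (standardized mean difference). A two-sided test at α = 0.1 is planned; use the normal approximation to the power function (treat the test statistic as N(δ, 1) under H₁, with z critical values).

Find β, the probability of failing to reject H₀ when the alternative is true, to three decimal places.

β ≈ 0.310

Noncentrality parameter: δ = d·√(n/2) = 1.07 × √(8/2) = 2.1400
Critical value for a two-sided test at α = 0.1: z_{α/2} = 1.645.
Power = Φ(δ − 1.645) + Φ(−δ − 1.645) = Φ(0.495) + Φ(-3.785) = 0.6898 + 0.0001 = 0.6898.
Type II error: β = 1 − power = 1 − 0.6898 = 0.3102.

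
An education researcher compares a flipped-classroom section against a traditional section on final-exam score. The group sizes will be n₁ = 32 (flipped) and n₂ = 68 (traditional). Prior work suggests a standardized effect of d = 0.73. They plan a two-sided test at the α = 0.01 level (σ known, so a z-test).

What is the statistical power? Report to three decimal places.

Noncentrality parameter: δ = d / √(1/n₁ + 1/n₂) = 0.73 / √(1/32 + 1/68) = 3.4053
Two-sided α = 0.01 → critical value z_{0.005} = 2.576.
Power = Φ(δ − 2.576) + Φ(−δ − 2.576) = Φ(0.829) + Φ(-5.981) = 0.7966 + 0.0000 = 0.7966.

Power ≈ 0.797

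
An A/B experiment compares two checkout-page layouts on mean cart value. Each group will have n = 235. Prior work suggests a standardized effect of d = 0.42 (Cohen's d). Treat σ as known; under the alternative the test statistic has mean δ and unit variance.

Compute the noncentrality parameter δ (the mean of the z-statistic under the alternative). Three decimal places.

δ ≈ 4.553

δ = d·√(n/2) = 0.42 × √(235/2) = 4.5527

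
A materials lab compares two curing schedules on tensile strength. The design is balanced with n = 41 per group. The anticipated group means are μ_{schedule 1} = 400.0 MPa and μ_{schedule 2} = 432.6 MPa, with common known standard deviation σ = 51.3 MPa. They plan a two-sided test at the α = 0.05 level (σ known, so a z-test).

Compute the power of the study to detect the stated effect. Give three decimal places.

Standardized effect: d = |μ_{schedule 1} − μ_{schedule 2}| / σ = |400.0 − 432.6| / 51.3 = 0.6355
Noncentrality parameter: δ = d·√(n/2) = 0.6355 × √(41/2) = 2.8772
Critical value for a two-sided test at α = 0.05: z_{α/2} = 1.960.
Power = Φ(δ − 1.960) + Φ(−δ − 1.960) = Φ(0.917) + Φ(-4.837) = 0.8205 + 0.0000 = 0.8205.

Power ≈ 0.821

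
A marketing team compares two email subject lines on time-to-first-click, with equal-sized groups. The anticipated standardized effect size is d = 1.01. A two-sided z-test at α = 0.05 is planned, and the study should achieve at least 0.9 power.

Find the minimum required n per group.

For power 0.9 need Φ(δ − z_{0.025}) = 0.9, so δ = z_{0.025} + z_{0.10} = 1.960 + 1.282 = 3.242.
(Ignoring the negligible lower-tail rejection probability gives the usual closed-form inversion.)
δ = d·√(n/2) ⇒ n = 2(δ/d)² = 2 × (3.242 / 1.01)² = 20.60.
Rounding up, n = 21 per group.

n = 21 per group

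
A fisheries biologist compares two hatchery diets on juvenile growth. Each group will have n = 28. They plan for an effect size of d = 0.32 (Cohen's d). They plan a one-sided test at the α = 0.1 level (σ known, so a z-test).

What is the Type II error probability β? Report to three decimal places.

Noncentrality parameter: δ = d·√(n/2) = 0.32 × √(28/2) = 1.1973
One-sided α = 0.1 → critical value z_{0.1} = 1.282.
Power = P(Z > 1.282 − δ) = Φ(-0.084) = 0.4664.
Type II error: β = 1 − power = 1 − 0.4664 = 0.5336.

β ≈ 0.534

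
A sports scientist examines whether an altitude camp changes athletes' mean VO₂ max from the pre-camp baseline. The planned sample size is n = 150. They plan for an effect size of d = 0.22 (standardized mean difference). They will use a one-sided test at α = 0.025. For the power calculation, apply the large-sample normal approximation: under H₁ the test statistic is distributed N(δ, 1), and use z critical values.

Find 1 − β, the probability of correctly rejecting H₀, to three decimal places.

Noncentrality parameter: δ = d·√n = 0.22 × √150 = 2.6944
One-sided α = 0.025 → critical value z_{0.025} = 1.960.
Power = P(Z > 1.960 − δ) = Φ(0.734) = 0.7687.

Power ≈ 0.769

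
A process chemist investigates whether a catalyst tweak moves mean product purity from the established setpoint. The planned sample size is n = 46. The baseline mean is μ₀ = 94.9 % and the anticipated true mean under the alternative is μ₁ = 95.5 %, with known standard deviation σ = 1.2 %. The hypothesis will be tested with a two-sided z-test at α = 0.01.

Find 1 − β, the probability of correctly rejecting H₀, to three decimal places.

Power ≈ 0.793

Standardized effect: d = |μ₁ − μ₀| / σ = |95.5 − 94.9| / 1.2 = 0.5000
Noncentrality parameter: δ = d·√n = 0.5000 × √46 = 3.3912
Two-sided α = 0.01 → critical value z_{0.005} = 2.576.
Power = Φ(δ − 2.576) + Φ(−δ − 2.576) = Φ(0.815) + Φ(-5.967) = 0.7926 + 0.0000 = 0.7926.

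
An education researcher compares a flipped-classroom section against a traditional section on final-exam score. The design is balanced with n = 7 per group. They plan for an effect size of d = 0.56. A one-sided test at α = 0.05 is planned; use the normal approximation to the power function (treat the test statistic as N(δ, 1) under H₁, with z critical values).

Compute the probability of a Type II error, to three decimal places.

Noncentrality parameter: δ = d·√(n/2) = 0.56 × √(7/2) = 1.0477
Critical value for a one-sided test at α = 0.05: z_α = 1.645.
Power = P(Z > 1.645 − δ) = Φ(-0.597) = 0.2752.
Type II error: β = 1 − power = 1 − 0.2752 = 0.7248.

β ≈ 0.725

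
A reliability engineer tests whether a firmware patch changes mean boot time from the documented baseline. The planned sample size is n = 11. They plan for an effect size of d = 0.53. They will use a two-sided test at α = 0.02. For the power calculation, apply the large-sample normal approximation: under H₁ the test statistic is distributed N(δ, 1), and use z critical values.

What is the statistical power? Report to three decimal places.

Power ≈ 0.285

Noncentrality parameter: δ = d·√n = 0.53 × √11 = 1.7578
Two-sided α = 0.02 → critical value z_{0.01} = 2.326.
Power = Φ(δ − 2.326) + Φ(−δ − 2.326) = Φ(-0.569) + Φ(-4.084) = 0.2848 + 0.0000 = 0.2849.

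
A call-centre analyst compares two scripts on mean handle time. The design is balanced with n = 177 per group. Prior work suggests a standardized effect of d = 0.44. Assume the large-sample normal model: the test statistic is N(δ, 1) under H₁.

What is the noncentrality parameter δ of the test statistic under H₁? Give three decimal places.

δ = d·√(n/2) = 0.44 × √(177/2) = 4.1393

δ ≈ 4.139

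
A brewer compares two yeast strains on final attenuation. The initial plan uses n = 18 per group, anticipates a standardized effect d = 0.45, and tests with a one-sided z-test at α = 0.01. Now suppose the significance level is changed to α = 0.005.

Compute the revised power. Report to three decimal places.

δ = d·√(n/2) = 0.45 × √(18/2) = 1.3500 (unchanged). New critical value: z_{0.005} = 2.576.
Revised power = P(Z > 2.576 − δ) = Φ(-1.226) = 0.1101.

Power ≈ 0.110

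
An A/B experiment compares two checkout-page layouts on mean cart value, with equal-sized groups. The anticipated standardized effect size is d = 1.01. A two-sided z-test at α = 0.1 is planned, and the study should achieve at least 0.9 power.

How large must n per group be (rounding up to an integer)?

n = 17 per group

For power 0.9 need Φ(δ − z_{0.05}) = 0.9, so δ = z_{0.05} + z_{0.10} = 1.645 + 1.282 = 2.926.
(Ignoring the negligible lower-tail rejection probability gives the usual closed-form inversion.)
δ = d·√(n/2) ⇒ n = 2(δ/d)² = 2 × (2.926 / 1.01)² = 16.79.
Round up to the next whole unit.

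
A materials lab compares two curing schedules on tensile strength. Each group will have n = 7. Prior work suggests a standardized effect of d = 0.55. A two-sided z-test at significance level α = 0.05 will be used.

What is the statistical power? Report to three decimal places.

Noncentrality parameter: δ = d·√(n/2) = 0.55 × √(7/2) = 1.0290
Two-sided α = 0.05 → critical value z_{0.025} = 1.960.
Power = Φ(δ − 1.960) + Φ(−δ − 1.960) = Φ(-0.931) + Φ(-2.989) = 0.1759 + 0.0014 = 0.1773.

Power ≈ 0.177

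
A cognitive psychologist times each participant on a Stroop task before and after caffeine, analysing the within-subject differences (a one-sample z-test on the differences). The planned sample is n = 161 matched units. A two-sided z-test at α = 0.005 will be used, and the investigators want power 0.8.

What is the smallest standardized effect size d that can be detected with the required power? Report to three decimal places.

Required noncentrality: δ = z_{0.0025} + z_{0.20} = 2.807 + 0.842 = 3.649.
(The second rejection-region term Φ(−δ − z_{α/2}) is negligible and dropped.)
δ = d·√n ⇒ d = δ/√n = 3.649/√161 = 0.2876.

d ≈ 0.288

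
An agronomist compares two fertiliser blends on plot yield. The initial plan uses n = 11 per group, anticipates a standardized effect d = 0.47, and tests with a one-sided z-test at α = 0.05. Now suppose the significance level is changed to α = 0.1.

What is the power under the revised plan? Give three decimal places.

δ = d·√(n/2) = 0.47 × √(11/2) = 1.1022 (unchanged). New critical value: z_{0.1} = 1.282.
Revised power = Φ(δ − 1.282) = Φ(-0.179) = 0.4288.

Power ≈ 0.429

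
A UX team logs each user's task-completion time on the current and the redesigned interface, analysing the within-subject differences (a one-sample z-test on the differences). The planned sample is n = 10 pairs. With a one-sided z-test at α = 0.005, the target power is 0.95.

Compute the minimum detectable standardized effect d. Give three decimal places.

Need Φ(δ − 2.576) = 0.95, so δ = 2.576 + 1.645 = 4.221.
δ = d·√n ⇒ d = δ/√n = 4.221/√10 = 1.3347.

d ≈ 1.335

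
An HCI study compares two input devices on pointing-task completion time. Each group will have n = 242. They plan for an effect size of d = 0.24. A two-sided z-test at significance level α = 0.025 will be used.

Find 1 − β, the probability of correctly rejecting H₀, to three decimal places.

Noncentrality parameter: δ = d·√(n/2) = 0.24 × √(242/2) = 2.6400
Two-sided α = 0.025 → critical value z_{0.0125} = 2.241.
Power = Φ(δ − 2.241) + Φ(−δ − 2.241) = Φ(0.399) + Φ(-4.881) = 0.6549 + 0.0000 = 0.6549.

Power ≈ 0.655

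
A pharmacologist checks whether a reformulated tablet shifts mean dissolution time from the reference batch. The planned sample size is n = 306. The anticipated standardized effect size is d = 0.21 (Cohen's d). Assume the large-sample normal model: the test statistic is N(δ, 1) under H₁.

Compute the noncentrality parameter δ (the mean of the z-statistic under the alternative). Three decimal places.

δ ≈ 3.673

δ = d·√n = 0.21 × √306 = 3.6735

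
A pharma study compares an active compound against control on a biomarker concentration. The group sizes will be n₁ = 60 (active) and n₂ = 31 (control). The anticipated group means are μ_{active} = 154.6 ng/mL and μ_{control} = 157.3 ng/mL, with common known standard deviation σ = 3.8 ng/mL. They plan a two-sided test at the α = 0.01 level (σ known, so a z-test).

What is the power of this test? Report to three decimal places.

Standardized effect: d = |μ_{active} − μ_{control}| / σ = |154.6 − 157.3| / 3.8 = 0.7105
Noncentrality parameter: δ = d / √(1/n₁ + 1/n₂) = 0.7105 / √(1/60 + 1/31) = 3.2123
Critical value for a two-sided test at α = 0.01: z_{α/2} = 2.576.
Power = Φ(δ − 2.576) + Φ(−δ − 2.576) = Φ(0.636) + Φ(-5.788) = 0.7378 + 0.0000 = 0.7378.

Power ≈ 0.738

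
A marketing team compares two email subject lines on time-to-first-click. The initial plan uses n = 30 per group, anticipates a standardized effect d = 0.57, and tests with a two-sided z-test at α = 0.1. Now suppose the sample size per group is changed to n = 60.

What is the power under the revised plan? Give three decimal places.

With n = 60 per group: δ = d·√(n/2) = 0.57 × √(60/2) = 3.1220. Critical value z_{0.05} = 1.645.
Revised power = Φ(δ − 1.645) + Φ(−δ − 1.645) = Φ(1.477) + Φ(-4.767) = 0.9302 + 0.0000 = 0.9302.

Power ≈ 0.930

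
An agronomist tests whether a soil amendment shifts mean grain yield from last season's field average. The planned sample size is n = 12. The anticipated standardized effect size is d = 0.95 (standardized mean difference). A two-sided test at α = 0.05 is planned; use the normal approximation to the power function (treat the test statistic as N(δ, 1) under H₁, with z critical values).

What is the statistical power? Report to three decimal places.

Power ≈ 0.908

Noncentrality parameter: δ = d·√n = 0.95 × √12 = 3.2909
Critical value for a two-sided test at α = 0.05: z_{α/2} = 1.960.
Power = Φ(δ − 1.960) + Φ(−δ − 1.960) = Φ(1.331) + Φ(-5.251) = 0.9084 + 0.0000 = 0.9084.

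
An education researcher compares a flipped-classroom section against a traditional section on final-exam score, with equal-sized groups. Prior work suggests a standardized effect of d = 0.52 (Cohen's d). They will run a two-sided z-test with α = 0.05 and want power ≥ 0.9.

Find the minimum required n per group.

n = 78 per group

Set Φ(δ − 1.960) = 0.9; then δ − 1.960 = Φ⁻¹(0.9) = 1.282, giving δ = 3.242.
(For δ > 0 the lower-tail rejection region contributes negligibly to power, so the one-term inversion is standard.)
δ = d·√(n/2) ⇒ n = 2(δ/d)² = 2 × (3.242 / 0.52)² = 77.72.
Rounding up, n = 78 per group.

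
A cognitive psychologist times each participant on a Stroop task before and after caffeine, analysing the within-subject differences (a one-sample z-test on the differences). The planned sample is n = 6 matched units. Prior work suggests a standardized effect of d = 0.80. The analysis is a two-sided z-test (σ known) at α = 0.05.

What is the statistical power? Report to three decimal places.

Power ≈ 0.500

Noncentrality parameter: δ = d·√n = 0.80 × √6 = 1.9596
Two-sided α = 0.05 → critical value z_{0.025} = 1.960.
Power = Φ(δ − 1.960) + Φ(−δ − 1.960) = Φ(0.000) + Φ(-3.920) = 0.4999 + 0.0000 = 0.4999.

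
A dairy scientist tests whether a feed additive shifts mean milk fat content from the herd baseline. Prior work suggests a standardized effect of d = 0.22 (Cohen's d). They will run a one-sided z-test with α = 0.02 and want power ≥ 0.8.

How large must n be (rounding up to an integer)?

n = 174

Set Φ(δ − 2.054) = 0.8; then δ − 2.054 = Φ⁻¹(0.8) = 0.842, giving δ = 2.895.
δ = d·√n ⇒ n = (δ/d)² = (2.895 / 0.22)² = 173.21.
Rounding up, n = 174.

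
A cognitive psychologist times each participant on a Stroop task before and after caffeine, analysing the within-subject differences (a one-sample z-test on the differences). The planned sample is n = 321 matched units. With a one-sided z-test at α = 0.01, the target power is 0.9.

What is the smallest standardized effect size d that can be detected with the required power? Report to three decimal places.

Required noncentrality: δ = z_{0.01} + z_{0.10} = 2.326 + 1.282 = 3.608.
δ = d·√n ⇒ d = δ/√n = 3.608/√321 = 0.2014.

d ≈ 0.201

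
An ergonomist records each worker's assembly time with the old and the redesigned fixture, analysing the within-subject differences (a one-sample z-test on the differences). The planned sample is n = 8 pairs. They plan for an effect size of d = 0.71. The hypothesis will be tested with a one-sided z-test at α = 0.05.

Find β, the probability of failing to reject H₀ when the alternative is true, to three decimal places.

Noncentrality parameter: δ = d·√n = 0.71 × √8 = 2.0082
One-sided α = 0.05 → critical value z_{0.05} = 1.645.
Power = Φ(δ − 1.645) = Φ(0.363) = 0.6418.
Type II error: β = 1 − power = 1 − 0.6418 = 0.3582.

β ≈ 0.358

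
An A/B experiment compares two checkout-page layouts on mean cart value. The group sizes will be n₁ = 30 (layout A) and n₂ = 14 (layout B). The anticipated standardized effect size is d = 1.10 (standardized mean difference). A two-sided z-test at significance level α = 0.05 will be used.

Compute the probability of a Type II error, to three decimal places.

β ≈ 0.075

Noncentrality parameter: δ = d / √(1/n₁ + 1/n₂) = 1.10 / √(1/30 + 1/14) = 3.3985
Two-sided α = 0.05 → critical value z_{0.025} = 1.960.
Power = Φ(δ − 1.960) + Φ(−δ − 1.960) = Φ(1.439) + Φ(-5.358) = 0.9249 + 0.0000 = 0.9249.
Type II error: β = 1 − power = 1 − 0.9249 = 0.0751.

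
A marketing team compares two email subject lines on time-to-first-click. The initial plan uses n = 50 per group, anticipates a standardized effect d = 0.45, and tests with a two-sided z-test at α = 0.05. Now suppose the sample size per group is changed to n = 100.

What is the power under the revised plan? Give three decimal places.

With n = 100 per group: δ = d·√(n/2) = 0.45 × √(100/2) = 3.1820. Critical value z_{0.025} = 1.960.
Revised power = Φ(δ − 1.960) + Φ(−δ − 1.960) = Φ(1.222) + Φ(-5.142) = 0.8891 + 0.0000 = 0.8891.

Power ≈ 0.889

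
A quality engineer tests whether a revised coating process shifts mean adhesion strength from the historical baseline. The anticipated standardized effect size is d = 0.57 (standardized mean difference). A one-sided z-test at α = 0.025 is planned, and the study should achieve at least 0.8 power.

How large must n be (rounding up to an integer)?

n = 25

For power 0.8 need Φ(δ − z_{0.025}) = 0.8, so δ = z_{0.025} + z_{0.20} = 1.960 + 0.842 = 2.802.
δ = d·√n ⇒ n = (δ/d)² = (2.802 / 0.57)² = 24.16.
Rounding up, n = 25.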